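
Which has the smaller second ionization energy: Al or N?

Al

Consider each +1 ion: Al⁺ still has 2 valence electrons; N⁺ still has 4 valence electrons.
All are still removing valence electrons, so compare the +1 ions as you would atoms: IE_2 generally rises across a period (higher Z_eff) and falls down a group (larger shell), subject to the usual subshell exceptions.
Valence configurations: Al⁺ [Ne]3s², N⁺ [He]2s²2p².
Tabulated IE_2 (kJ/mol): Al 1817, N 2856.
So the second ionization energies run Al < N.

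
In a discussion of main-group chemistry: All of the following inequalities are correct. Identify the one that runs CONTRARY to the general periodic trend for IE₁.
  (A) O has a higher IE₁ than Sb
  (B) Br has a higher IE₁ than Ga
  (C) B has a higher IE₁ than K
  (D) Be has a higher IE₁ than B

(D)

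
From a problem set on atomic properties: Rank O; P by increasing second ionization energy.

The second ionization energy removes an electron from the +1 ion. For each element: O⁺ still has 5 valence electrons; P⁺ still has 4 valence electrons.
All are still removing valence electrons, so compare the +1 ions as you would atoms: IE_2 generally rises across a period (higher Z_eff) and falls down a group (larger shell), subject to the usual subshell exceptions.
Valence configurations: O⁺ [He]2s²2p³, P⁺ [Ne]3s²3p².
Approximate IE_2 values (kJ/mol): O 3388, P 1907.
Hence IE_2: P < O.

P, O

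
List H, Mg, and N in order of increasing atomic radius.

H < N < Mg

H is in period 1, group 1; N is in period 2, group 15; Mg is in period 3, group 2.
Across a period the added protons contract the valence shell; down a group each new principal shell makes the atom larger.
These span different periods and groups, so the two trends combine.
N > H: period and group pull opposite ways; the down-group shift dominates (71 vs 32 pm).
Mg > N: relative to N, both the across-period and down-group shifts push Mg's atomic radius up.
For reference (pm): H 32, N 71, Mg 139.
So from smallest to largest: H < N < Mg.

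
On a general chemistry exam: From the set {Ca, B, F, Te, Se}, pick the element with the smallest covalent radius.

F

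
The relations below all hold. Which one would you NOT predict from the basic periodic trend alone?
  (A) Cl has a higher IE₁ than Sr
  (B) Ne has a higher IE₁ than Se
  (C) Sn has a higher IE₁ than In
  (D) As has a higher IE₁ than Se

(D)

The general trend: IE₁ increases across a period and decreases down a group.
(A) Cl (period 3, group 17) vs Sr (period 5, group 2): the stated order agrees with the simple trend.
(B) Ne (period 2, group 18) vs Se (period 4, group 16): the stated order agrees with the simple trend.
(C) Sn (period 5, group 14) vs In (period 5, group 13): the stated order agrees with the simple trend.
(D) As (period 4, group 15) vs Se (period 4, group 16): the stated order contradicts the simple trend.
The exception is (D): Se (4p⁴) ionizes more easily than half-filled As (4p³).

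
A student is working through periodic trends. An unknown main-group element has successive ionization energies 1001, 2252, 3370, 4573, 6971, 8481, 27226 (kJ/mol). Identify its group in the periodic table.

Look for the largest jump between consecutive ionization energies: IE7/IE6 ≈ 3.2, far larger than any earlier ratio.
That jump marks the point where a core electron is being removed. So the atom has 6 valence electrons.
A main-group element with 6 valence electrons is in group 16.

Group 16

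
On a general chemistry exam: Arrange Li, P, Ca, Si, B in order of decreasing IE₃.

Li, Ca, B, Si, P

The third ionization energy removes an electron from the +2 ion. For each element: Li²⁺ is already 1 electron into the core; P²⁺ still has 3 valence electrons; Ca²⁺ is the bare [Ar] core; Si²⁺ still has 2 valence electrons; B²⁺ still has 1 valence electron.
Core electrons are held far more tightly than valence electrons, so Ca and Li top the IE_3 order.
Valence configurations: P²⁺ [Ne]3s²3p¹, Si²⁺ [Ne]3s², B²⁺ [He]2s¹.
P²⁺ loses a lone 3p electron whereas Si²⁺ must break into a filled 3s² pair, so IE_3(Si) > IE_3(P) even though P has the higher nuclear charge.
Tabulated IE_3 (kJ/mol): Li 11815, P 2914, Ca 4912, Si 3232, B 3660.
Putting it together, IE_3: P < Si < B < Ca < Li.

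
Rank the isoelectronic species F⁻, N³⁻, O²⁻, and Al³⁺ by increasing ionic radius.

Al³⁺ < F⁻ < O²⁻ < N³⁻

All of these have 10 electrons, so size is governed by nuclear charge alone: the more protons, the stronger the pull on the same electron cloud, and the smaller the ion.
Nuclear charges: Al³⁺ (Z=13), F⁻ (Z=9), O²⁻ (Z=8), N³⁻ (Z=7).
Smallest to largest: Al³⁺ < F⁻ < O²⁻ < N³⁻.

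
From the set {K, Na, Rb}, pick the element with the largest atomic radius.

Na is in period 3, group 1; K is in period 4, group 1; Rb is in period 5, group 1.
Moving right in a period, electrons are added to the same shell under a stronger nuclear pull, so atoms get smaller; moving down, a new shell is opened and atoms get larger.
All are in group 1, so atomic radius increases down the group.
The largest atomic radius among these belongs to Rb.

Rb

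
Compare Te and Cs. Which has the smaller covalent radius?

Te

Te is in period 5, group 16; Cs is in period 6, group 1.
Radius decreases left→right (rising Z_eff, same n) and increases top→bottom (higher n).
Neither a single period nor a single group — weigh both effects.
Cs > Te: both effects reinforce here, so Cs is clearly the larger of the two.
Tabulated atomic radius (pm): Te 136, Cs 232.
So Te has the smaller covalent radius (Te < Cs).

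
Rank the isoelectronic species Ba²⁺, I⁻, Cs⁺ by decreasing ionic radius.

All of these have 54 electrons, so size is governed by nuclear charge alone: the more protons, the stronger the pull on the same electron cloud, and the smaller the ion.
Nuclear charges: Ba²⁺ (Z=56), Cs⁺ (Z=55), I⁻ (Z=53).
Largest to smallest: I⁻ > Cs⁺ > Ba²⁺.

I⁻ > Cs⁺ > Ba²⁺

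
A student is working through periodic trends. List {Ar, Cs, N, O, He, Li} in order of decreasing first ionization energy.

Removing the outermost electron gets harder across a period and easier down a group.
Neither a single period nor a single group — weigh both effects.
Li > Cs: they share group 1; the group trend gives Li the larger value.
O > Li: both are in period 2; the period trend gives O the larger value.
N > O: this pair runs against the simple trend — see the exception note.
Ar > N: the two effects oppose for this pair; the across-period effect wins (1521 vs 1402 kJ/mol).
He > Ar: they share group 18; the group trend gives He the larger value.
Note the exception: N has a higher first ionization energy than O, contrary to the simple trend — pairing an electron in O's 2p⁴ costs repulsion energy, so O ionizes more easily than half-filled N (2p³).
Tabulated first ionization energy (kJ/mol): He 2372, Li 520, N 1402, O 1314, Ar 1521, Cs 376.
So from highest to lowest: He > Ar > N > O > Li > Cs.

He > Ar > N > O > Li > Cs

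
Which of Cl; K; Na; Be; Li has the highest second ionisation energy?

After 1 electron has been removed, what remains? Cl⁺ still has 6 valence electrons; K⁺ is the bare [Ar] core; Na⁺ is the bare [Ne] core; Be⁺ still has 1 valence electron; Li⁺ is the bare [He] core.
Core electrons are held far more tightly than valence electrons, so K, Na and Li top the IE_2 order.
Valence configurations: Cl⁺ [Ne]3s²3p⁴, Be⁺ [He]2s¹.
The numbers (kJ/mol): Cl 2298, K 3052, Na 4562, Be 1757, Li 7298.
So the second ionization energies run Be < Cl < K < Na < Li.

Li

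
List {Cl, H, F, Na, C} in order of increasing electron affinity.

Na < H < C < F < Cl

H is in period 1, group 1; C is in period 2, group 14; F is in period 2, group 17; Na is in period 3, group 1; Cl is in period 3, group 17.
Adding an electron releases more energy for atoms nearer the top right (short of the noble gases).
These span different periods and groups, so the two trends combine.
H > Na: they share group 1; the group trend gives H the larger value.
C > H: the two effects oppose for this pair; the across-period effect wins (122 vs 73 kJ/mol).
F > C: F lies to the right of C in period 2, so the across-period effect alone puts F higher.
Cl > F: this pair runs against the simple trend — see the exception note.
Note the exception: Cl has a higher electron affinity than F, contrary to the simple trend — F's small 2p subshell makes the incoming electron feel strong e⁻–e⁻ repulsion, so Cl actually releases more energy on gaining an electron.
Approximate values (kJ/mol): H 73, C 122, F 328, Na 53, Cl 349.
So from lowest to highest: Na < H < C < F < Cl.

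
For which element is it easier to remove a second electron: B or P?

The second ionization energy removes an electron from the +1 ion. For each element: B⁺ still has 2 valence electrons; P⁺ still has 4 valence electrons.
All are still removing valence electrons, so compare the +1 ions as you would atoms: IE_2 generally rises across a period (higher Z_eff) and falls down a group (larger shell), subject to the usual subshell exceptions.
Valence configurations: B⁺ [He]2s², P⁺ [Ne]3s²3p².
The numbers (kJ/mol): B 2427, P 1907.
Hence IE_2: P < B.

P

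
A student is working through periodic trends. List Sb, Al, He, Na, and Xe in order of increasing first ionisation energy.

Na < Al < Sb < Xe < He

He is in period 1, group 18; Na is in period 3, group 1; Al is in period 3, group 13; Sb is in period 5, group 15; Xe is in period 5, group 18.
Removing the outermost electron gets harder across a period and easier down a group.
Neither a single period nor a single group — weigh both effects.
Al > Na: Al lies to the right of Na in period 3, so the across-period effect alone puts Al higher.
Sb > Al: period and group pull opposite ways; the across-period shift dominates (831 vs 578 kJ/mol).
Xe > Sb: both are in period 5; the period trend gives Xe the larger value.
He > Xe: He sits above Xe in group 18, so the down-group effect alone puts He higher.
Approximate values (kJ/mol): He 2372, Na 496, Al 578, Sb 831, Xe 1170.
So from lowest to highest: Na < Al < Sb < Xe < He.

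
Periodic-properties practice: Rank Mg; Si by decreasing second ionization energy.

IE_2 is the cost of taking one more electron from the +1 cation: Mg⁺ still has 1 valence electron; Si⁺ still has 3 valence electrons.
All are still removing valence electrons, so compare the +1 ions as you would atoms: IE_2 generally rises across a period (higher Z_eff) and falls down a group (larger shell), subject to the usual subshell exceptions.
Valence configurations: Mg⁺ [Ne]3s¹, Si⁺ [Ne]3s²3p¹.
The numbers (kJ/mol): Mg 1451, Si 1577.
Hence IE_2: Mg < Si.

Si > Mg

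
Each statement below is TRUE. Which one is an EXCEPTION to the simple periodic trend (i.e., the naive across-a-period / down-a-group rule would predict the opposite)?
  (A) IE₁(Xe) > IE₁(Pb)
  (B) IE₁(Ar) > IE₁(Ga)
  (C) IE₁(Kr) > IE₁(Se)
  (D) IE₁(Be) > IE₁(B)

The general trend: first ionisation energy increases across a period and decreases down a group.
(A) Xe (period 5, group 18) vs Pb (period 6, group 14): the stated order agrees with the simple trend.
(B) Ar (period 3, group 18) vs Ga (period 4, group 13): the stated order agrees with the simple trend.
(C) Kr (period 4, group 18) vs Se (period 4, group 16): the stated order agrees with the simple trend.
(D) Be (period 2, group 2) vs B (period 2, group 13): the stated order contradicts the simple trend.
The exception is (D): removing B's lone 2p electron is easier than breaking Be's filled 2s².

(D)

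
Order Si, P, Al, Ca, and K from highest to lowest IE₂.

K > P > Al > Si > Ca

IE_2 is the cost of taking one more electron from the +1 cation: Si⁺ still has 3 valence electrons; P⁺ still has 4 valence electrons; Al⁺ still has 2 valence electrons; Ca⁺ still has 1 valence electron; K⁺ is the bare [Ar] core.
Pulling an electron out of a noble-gas core costs far more than removing a remaining valence electron, so K sits at the high end of IE_2.
Valence configurations: Si⁺ [Ne]3s²3p¹, P⁺ [Ne]3s²3p², Al⁺ [Ne]3s², Ca⁺ [Ar]4s¹.
Si⁺ loses a lone 3p electron whereas Al⁺ must break into a filled 3s² pair, so IE_2(Al) > IE_2(Si) even though Si has the higher nuclear charge.
Tabulated IE_2 (kJ/mol): Si 1577, P 1907, Al 1817, Ca 1145, K 3052.
Hence IE_2: Ca < Si < Al < P < K.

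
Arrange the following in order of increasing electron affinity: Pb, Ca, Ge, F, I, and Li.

Ca < Pb < Li < Ge < I < F

EA tends to increase across a period and decrease down a group, though the pattern is less regular than for IE or radius.
These span different periods and groups, so the two trends combine.
Pb > Ca: the two effects oppose for this pair; the across-period effect wins (35 vs 2 kJ/mol).
Li > Pb: the two effects oppose for this pair; the down-group effect wins (60 vs 35 kJ/mol).
Ge > Li: the two effects oppose for this pair; the across-period effect wins (119 vs 60 kJ/mol).
I > Ge: the two effects oppose for this pair; the across-period effect wins (295 vs 119 kJ/mol).
F > I: they share group 17; the group trend gives F the larger value.
Approximate values (kJ/mol): Li 60, F 328, Ca 2, Ge 119, I 295, Pb 35.
So from lowest to highest: Ca < Pb < Li < Ge < I < F.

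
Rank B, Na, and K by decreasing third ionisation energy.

Na > K > B

Consider each +2 ion: B²⁺ still has 1 valence electron; Na²⁺ is already 1 electron into the core; K²⁺ is already 1 electron into the core.
Breaking into a closed-shell core is much more expensive than removing a leftover valence electron — K and Na have the largest IE_3 here.
The numbers (kJ/mol): B 3660, Na 6910, K 4420.
Hence IE_3: B < K < Na.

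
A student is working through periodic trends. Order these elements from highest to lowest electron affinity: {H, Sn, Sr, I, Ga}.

I > Sn > H > Ga > Sr

EA tends to increase across a period and decrease down a group, though the pattern is less regular than for IE or radius.
Neither a single period nor a single group — weigh both effects.
Ga > Sr: relative to Sr, both the across-period and down-group shifts push Ga's electron affinity up.
H > Ga: period and group pull opposite ways; the down-group shift dominates (73 vs 29 kJ/mol).
Sn > H: the two effects oppose for this pair; the across-period effect wins (107 vs 73 kJ/mol).
I > Sn: both are in period 5; the period trend gives I the larger value.
Approximate values (kJ/mol): H 73, Ga 29, Sr 5, Sn 107, I 295.
So from highest to lowest: I > Sn > H > Ga > Sr.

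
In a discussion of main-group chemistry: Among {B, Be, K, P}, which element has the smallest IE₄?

P

IE_4 is the cost of taking one more electron from the +3 cation: B³⁺ is the bare [He] core; Be³⁺ is already 1 electron into the core; K³⁺ is already 2 electrons into the core; P³⁺ still has 2 valence electrons.
Breaking into a closed-shell core is much more expensive than removing a leftover valence electron — K, Be and B have the largest IE_4 here.
The numbers (kJ/mol): B 25026, Be 21007, K 5877, P 4964.
So the fourth ionization energies run P < K < Be < B.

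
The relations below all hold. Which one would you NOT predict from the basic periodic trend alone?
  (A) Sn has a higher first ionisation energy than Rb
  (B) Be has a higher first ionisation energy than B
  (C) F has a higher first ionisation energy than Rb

(B)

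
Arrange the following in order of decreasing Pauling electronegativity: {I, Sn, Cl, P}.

EN rises left→right (higher Z_eff, smaller atoms) and falls top→bottom (larger, more shielded atoms).
These span different periods and groups, so the two trends combine.
P > Sn: both effects reinforce here, so P is clearly the higher of the two.
I > P: the two effects oppose for this pair; the across-period effect wins (2.66 vs 2.19).
Cl > I: Cl sits above I in group 17, so the down-group effect alone puts Cl higher.
Approximate values (Pauling): P 2.19, Cl 3.16, Sn 1.96, I 2.66.
So from highest to lowest: Cl > I > P > Sn.

Cl > I > P > Sn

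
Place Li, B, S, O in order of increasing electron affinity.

B < Li < O < S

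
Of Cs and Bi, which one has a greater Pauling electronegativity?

Bi

Cs is in period 6, group 1; Bi is in period 6, group 15.
EN rises left→right (higher Z_eff, smaller atoms) and falls top→bottom (larger, more shielded atoms).
All lie in period 6, so electronegativity increases left to right.
So Bi has the greater Pauling electronegativity (Bi > Cs).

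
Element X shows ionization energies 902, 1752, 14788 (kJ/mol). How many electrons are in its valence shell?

2

Look for the largest jump between consecutive ionization energies: IE3/IE2 ≈ 8.4, far larger than any earlier ratio.
That jump marks the point where a core electron is being removed. So the atom has 2 valence electrons.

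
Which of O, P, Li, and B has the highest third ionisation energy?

Li

IE_3 is the cost of taking one more electron from the +2 cation: O²⁺ still has 4 valence electrons; P²⁺ still has 3 valence electrons; Li²⁺ is already 1 electron into the core; B²⁺ still has 1 valence electron.
Core electrons are held far more tightly than valence electrons, so Li tops the IE_3 order.
Valence configurations: O²⁺ [He]2s²2p², P²⁺ [Ne]3s²3p¹, B²⁺ [He]2s¹.
Approximate IE_3 values (kJ/mol): O 5300, P 2914, Li 11815, B 3660.
So the third ionization energies run P < B < O < Li.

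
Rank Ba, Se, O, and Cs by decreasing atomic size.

Cs > Ba > Se > O

O is in period 2, group 16; Se is in period 4, group 16; Cs is in period 6, group 1; Ba is in period 6, group 2.
Across a period the added protons contract the valence shell; down a group each new principal shell makes the atom larger.
Neither a single period nor a single group — weigh both effects.
Se > O: Se sits below O in group 16, so the down-group effect alone puts Se larger.
Ba > Se: relative to Se, both the across-period and down-group shifts push Ba's atomic radius up.
Cs > Ba: Cs lies to the left of Ba in period 6, so the across-period effect alone puts Cs larger.
For reference (pm): O 63, Se 116, Cs 232, Ba 196.
So from largest to smallest: Cs > Ba > Se > O.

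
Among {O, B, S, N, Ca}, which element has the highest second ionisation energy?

IE_2 is the cost of taking one more electron from the +1 cation: O⁺ still has 5 valence electrons; B⁺ still has 2 valence electrons; S⁺ still has 5 valence electrons; N⁺ still has 4 valence electrons; Ca⁺ still has 1 valence electron.
All are still removing valence electrons, so compare the +1 ions as you would atoms: IE_2 generally rises across a period (higher Z_eff) and falls down a group (larger shell), subject to the usual subshell exceptions.
Valence configurations: O⁺ [He]2s²2p³, B⁺ [He]2s², S⁺ [Ne]3s²3p³, N⁺ [He]2s²2p², Ca⁺ [Ar]4s¹.
The numbers (kJ/mol): O 3388, B 2427, S 2252, N 2856, Ca 1145.
Overall IE_2 order: Ca < S < B < N < O.

O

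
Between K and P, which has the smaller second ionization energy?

P

After 1 electron has been removed, what remains? K⁺ is the bare [Ar] core; P⁺ still has 4 valence electrons.
Pulling an electron out of a noble-gas core costs far more than removing a remaining valence electron, so K sits at the high end of IE_2.
The numbers (kJ/mol): K 3052, P 1907.
Hence IE_2: P < K.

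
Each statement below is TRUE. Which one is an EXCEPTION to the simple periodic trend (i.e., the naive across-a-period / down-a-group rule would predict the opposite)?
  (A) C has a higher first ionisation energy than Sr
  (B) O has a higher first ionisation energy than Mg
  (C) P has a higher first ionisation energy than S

The general trend: first ionisation energy increases across a period and decreases down a group.
(A) C (period 2, group 14) vs Sr (period 5, group 2): the stated order agrees with the simple trend.
(B) O (period 2, group 16) vs Mg (period 3, group 2): the stated order agrees with the simple trend.
(C) P (period 3, group 15) vs S (period 3, group 16): the stated order contradicts the simple trend.
The exception is (C): S (3p⁴) ionizes more easily than half-filled P (3p³) because the paired 3p electron in S is pushed out by e⁻–e⁻ repulsion.

(C)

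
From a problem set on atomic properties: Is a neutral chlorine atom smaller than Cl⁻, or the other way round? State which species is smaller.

Forming Cl⁻ adds 1 electron to Cl. More electron–electron repulsion in the same shell, with unchanged nuclear charge, lets the cloud expand.
An anion is larger than its parent atom: Cl⁻ > Cl.

Cl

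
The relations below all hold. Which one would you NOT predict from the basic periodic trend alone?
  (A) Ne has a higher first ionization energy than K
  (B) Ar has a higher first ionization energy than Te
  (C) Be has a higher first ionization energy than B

The general trend: first ionization energy increases across a period and decreases down a group.
(A) Ne (period 2, group 18) vs K (period 4, group 1): the stated order agrees with the simple trend.
(B) Ar (period 3, group 18) vs Te (period 5, group 16): the stated order agrees with the simple trend.
(C) Be (period 2, group 2) vs B (period 2, group 13): the stated order contradicts the simple trend.
The exception is (C): removing B's lone 2p electron is easier than breaking Be's filled 2s².

(C)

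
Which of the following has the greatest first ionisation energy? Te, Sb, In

Across a period the outer electron is held more tightly (higher IE₁); down a group it sits in a higher shell, more shielded, and comes off more easily.
All lie in period 5, so first ionization energy increases left to right.
The greatest first ionisation energy among these belongs to Te.

Te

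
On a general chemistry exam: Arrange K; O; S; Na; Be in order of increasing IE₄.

S, K, O, Na, Be

IE_4 is the cost of taking one more electron from the +3 cation: K³⁺ is already 2 electrons into the core; O³⁺ still has 3 valence electrons; S³⁺ still has 3 valence electrons; Na³⁺ is already 2 electrons into the core; Be³⁺ is already 1 electron into the core.
Usually core removal costs more than valence removal, but here the competition is close: a tightly held n=2 valence electron can cost more to remove than an n=3 core electron, so the actual values have to decide it.
Valence configurations: O³⁺ [He]2s²2p¹, S³⁺ [Ne]3s²3p¹.
The numbers (kJ/mol): K 5877, O 7469, S 4556, Na 9543, Be 21007.
So the fourth ionization energies run S < K < O < Na < Be.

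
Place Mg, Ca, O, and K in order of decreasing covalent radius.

K > Ca > Mg > O

O is in period 2, group 16; Mg is in period 3, group 2; K is in period 4, group 1; Ca is in period 4, group 2.
Moving right in a period, electrons are added to the same shell under a stronger nuclear pull, so atoms get smaller; moving down, a new shell is opened and atoms get larger.
Neither a single period nor a single group — weigh both effects.
Mg > O: both effects reinforce here, so Mg is clearly the larger of the two.
Ca > Mg: Ca sits below Mg in group 2, so the down-group effect alone puts Ca larger.
K > Ca: both are in period 4; the period trend gives K the larger value.
For reference (pm): O 63, Mg 139, K 196, Ca 171.
So from largest to smallest: K > Ca > Mg > O.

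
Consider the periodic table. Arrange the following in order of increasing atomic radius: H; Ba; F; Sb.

H, F, Sb, Ba

Atomic radius shrinks across a period as nuclear charge pulls the same shell inward, and grows down a group as new shells are added.
Neither a single period nor a single group — weigh both effects.
F > H: the two effects oppose for this pair; the down-group effect wins (64 vs 32 pm).
Sb > F: relative to F, both the across-period and down-group shifts push Sb's atomic radius up.
Ba > Sb: both effects reinforce here, so Ba is clearly the larger of the two.
For reference (pm): H 32, F 64, Sb 140, Ba 196.
So from smallest to largest: H < F < Sb < Ba.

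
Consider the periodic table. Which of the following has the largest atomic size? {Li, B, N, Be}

Li is in period 2, group 1; Be is in period 2, group 2; B is in period 2, group 13; N is in period 2, group 15.
Moving right in a period, electrons are added to the same shell under a stronger nuclear pull, so atoms get smaller; moving down, a new shell is opened and atoms get larger.
All lie in period 2, so atomic radius increases right to left.
The largest atomic size among these belongs to Li.

Li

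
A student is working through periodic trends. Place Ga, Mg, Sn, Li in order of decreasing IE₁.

Mg > Sn > Ga > Li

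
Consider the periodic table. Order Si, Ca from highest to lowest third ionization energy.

The third ionization energy removes an electron from the +2 ion. For each element: Si²⁺ still has 2 valence electrons; Ca²⁺ is the bare [Ar] core.
Pulling an electron out of a noble-gas core costs far more than removing a remaining valence electron, so Ca sits at the high end of IE_3.
The numbers (kJ/mol): Si 3232, Ca 4912.
So the third ionization energies run Si < Ca.

Ca > Si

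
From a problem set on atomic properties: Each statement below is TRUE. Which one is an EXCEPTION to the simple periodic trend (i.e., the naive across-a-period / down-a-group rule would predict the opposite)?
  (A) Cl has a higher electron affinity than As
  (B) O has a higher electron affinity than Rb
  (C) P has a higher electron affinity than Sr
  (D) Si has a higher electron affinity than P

The general trend: electron affinity increases across a period and decreases down a group.
(A) Cl (period 3, group 17) vs As (period 4, group 15): the stated order agrees with the simple trend.
(B) O (period 2, group 16) vs Rb (period 5, group 1): the stated order agrees with the simple trend.
(C) P (period 3, group 15) vs Sr (period 5, group 2): the stated order agrees with the simple trend.
(D) Si (period 3, group 14) vs P (period 3, group 15): the stated order contradicts the simple trend.
The exception is (D): adding an electron to P's half-filled 3p³ is unfavourable, so Si (3p²) has the more exothermic EA.

(D)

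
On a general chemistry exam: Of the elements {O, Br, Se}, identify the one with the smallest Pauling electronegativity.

Se

O is in period 2, group 16; Se is in period 4, group 16; Br is in period 4, group 17.
EN rises left→right (higher Z_eff, smaller atoms) and falls top→bottom (larger, more shielded atoms).
Here both period and group differ, so the two effects have to be weighed against each other.
Br > Se: both are in period 4; the period trend gives Br the larger value.
O > Br: the two effects oppose for this pair; the down-group effect wins (3.44 vs 2.96).
Tabulated electronegativity (Pauling): O 3.44, Se 2.55, Br 2.96.
The smallest Pauling electronegativity among these belongs to Se.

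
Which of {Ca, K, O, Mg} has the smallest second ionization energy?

Ca

Consider each +1 ion: Ca⁺ still has 1 valence electron; K⁺ is the bare [Ar] core; O⁺ still has 5 valence electrons; Mg⁺ still has 1 valence electron.
Usually core removal costs more than valence removal, but here the competition is close: a tightly held n=2 valence electron can cost more to remove than an n=3 core electron, so the actual values have to decide it.
Valence configurations: Ca⁺ [Ar]4s¹, O⁺ [He]2s²2p³, Mg⁺ [Ne]3s¹.
Tabulated IE_2 (kJ/mol): Ca 1145, K 3052, O 3388, Mg 1451.
So the second ionization energies run Ca < Mg < K < O.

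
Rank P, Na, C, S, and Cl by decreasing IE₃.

Na > C > Cl > S > P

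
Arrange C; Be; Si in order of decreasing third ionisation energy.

Be > C > Si

After 2 electrons have been removed, what remains? C²⁺ still has 2 valence electrons; Be²⁺ is the bare [He] core; Si²⁺ still has 2 valence electrons.
Breaking into a closed-shell core is much more expensive than removing a leftover valence electron — Be has the largest IE_3 here.
Valence configurations: C²⁺ [He]2s², Si²⁺ [Ne]3s².
The numbers (kJ/mol): C 4620, Be 14849, Si 3232.
Putting it together, IE_3: Si < C < Be.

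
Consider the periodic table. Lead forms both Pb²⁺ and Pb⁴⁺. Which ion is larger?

Pb²⁺

Both ions have Z = 82 protons, but Pb⁴⁺ has lost more electrons, so its remaining electrons feel a larger effective nuclear charge per electron and are pulled in more tightly.
Higher positive charge → smaller ion, so Pb²⁺ > Pb⁴⁺.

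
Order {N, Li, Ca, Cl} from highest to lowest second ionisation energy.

Li > N > Cl > Ca

Consider each +1 ion: N⁺ still has 4 valence electrons; Li⁺ is the bare [He] core; Ca⁺ still has 1 valence electron; Cl⁺ still has 6 valence electrons.
Breaking into a closed-shell core is much more expensive than removing a leftover valence electron — Li has the largest IE_2 here.
Valence configurations: N⁺ [He]2s²2p², Ca⁺ [Ar]4s¹, Cl⁺ [Ne]3s²3p⁴.
Tabulated IE_2 (kJ/mol): N 2856, Li 7298, Ca 1145, Cl 2298.
So the second ionization energies run Ca < Cl < N < Li.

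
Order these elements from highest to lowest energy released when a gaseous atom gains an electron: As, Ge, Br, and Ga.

Br > Ge > As > Ga

Adding an electron releases more energy for atoms nearer the top right (short of the noble gases).
All lie in period 4; the across-period trend (electron affinity increases left to right) applies, with the exception below.
Note the exception: Ge has a higher electron affinity than As, contrary to the simple trend — adding an electron to As's half-filled 4p³ is unfavourable, so Ge (4p²) has the more exothermic EA.
Tabulated electron affinity (kJ/mol): Ga 29, Ge 119, As 78, Br 325.
So from highest to lowest: Br > Ge > As > Ga.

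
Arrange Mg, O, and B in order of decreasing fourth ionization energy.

B > Mg > O

IE_4 is the cost of taking one more electron from the +3 cation: Mg³⁺ is already 1 electron into the core; O³⁺ still has 3 valence electrons; B³⁺ is the bare [He] core.
Breaking into a closed-shell core is much more expensive than removing a leftover valence electron — Mg and B have the largest IE_4 here.
Tabulated IE_4 (kJ/mol): Mg 10543, O 7469, B 25026.
So the fourth ionization energies run O < Mg < B.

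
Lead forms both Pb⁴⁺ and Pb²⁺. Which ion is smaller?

Pb⁴⁺

Both ions have Z = 82 protons, but Pb⁴⁺ has lost more electrons, so its remaining electrons feel a larger effective nuclear charge per electron and are pulled in more tightly.
Higher positive charge → smaller ion, so Pb²⁺ > Pb⁴⁺.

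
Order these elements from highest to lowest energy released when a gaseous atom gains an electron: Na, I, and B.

I > Na > B

B is in period 2, group 13; Na is in period 3, group 1; I is in period 5, group 17.
EA tends to increase across a period and decrease down a group, though the pattern is less regular than for IE or radius.
Neither a single period nor a single group — weigh both effects.
Na > B: this pair runs against the simple trend — see the exception note.
I > Na: period and group pull opposite ways; the across-period shift dominates (295 vs 53 kJ/mol).
Note the exception: Na has a higher electron affinity than B, contrary to the simple trend — B's ns²np¹ configuration gives only a small electron affinity — the sparsely filled np subshell binds an added electron weakly.
Approximate values (kJ/mol): B 27, Na 53, I 295.
So from highest to lowest: I > Na > B.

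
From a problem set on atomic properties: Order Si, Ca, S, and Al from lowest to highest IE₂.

Ca < Si < Al < S

Consider each +1 ion: Si⁺ still has 3 valence electrons; Ca⁺ still has 1 valence electron; S⁺ still has 5 valence electrons; Al⁺ still has 2 valence electrons.
All are still removing valence electrons, so compare the +1 ions as you would atoms: IE_2 generally rises across a period (higher Z_eff) and falls down a group (larger shell), subject to the usual subshell exceptions.
Valence configurations: Si⁺ [Ne]3s²3p¹, Ca⁺ [Ar]4s¹, S⁺ [Ne]3s²3p³, Al⁺ [Ne]3s².
Si⁺ loses a lone 3p electron whereas Al⁺ must break into a filled 3s² pair, so IE_2(Al) > IE_2(Si) even though Si has the higher nuclear charge.
Approximate IE_2 values (kJ/mol): Si 1577, Ca 1145, S 2252, Al 1817.
So the second ionization energies run Ca < Si < Al < S.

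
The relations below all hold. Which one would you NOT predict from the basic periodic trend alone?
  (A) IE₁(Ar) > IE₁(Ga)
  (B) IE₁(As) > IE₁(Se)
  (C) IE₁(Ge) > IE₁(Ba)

(B)

The general trend: IE₁ increases across a period and decreases down a group.
(A) Ar (period 3, group 18) vs Ga (period 4, group 13): the stated order agrees with the simple trend.
(B) As (period 4, group 15) vs Se (period 4, group 16): the stated order contradicts the simple trend.
(C) Ge (period 4, group 14) vs Ba (period 6, group 2): the stated order agrees with the simple trend.
The exception is (B): Se (4p⁴) ionizes more easily than half-filled As (4p³).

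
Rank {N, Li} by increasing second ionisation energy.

After 1 electron has been removed, what remains? N⁺ still has 4 valence electrons; Li⁺ is the bare [He] core.
Core electrons are held far more tightly than valence electrons, so Li tops the IE_2 order.
The numbers (kJ/mol): N 2856, Li 7298.
Hence IE_2: N < Li.

N < Li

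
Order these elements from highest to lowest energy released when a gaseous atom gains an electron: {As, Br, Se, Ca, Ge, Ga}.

Br > Se > Ge > As > Ga > Ca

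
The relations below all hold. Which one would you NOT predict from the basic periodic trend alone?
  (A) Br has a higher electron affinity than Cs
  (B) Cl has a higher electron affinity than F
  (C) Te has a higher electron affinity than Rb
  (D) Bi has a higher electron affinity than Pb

(B)

The general trend: electron affinity increases across a period and decreases down a group.
(A) Br (period 4, group 17) vs Cs (period 6, group 1): the stated order agrees with the simple trend.
(B) Cl (period 3, group 17) vs F (period 2, group 17): the stated order contradicts the simple trend.
(C) Te (period 5, group 16) vs Rb (period 5, group 1): the stated order agrees with the simple trend.
(D) Bi (period 6, group 15) vs Pb (period 6, group 14): the stated order agrees with the simple trend.
The exception is (B): F's small 2p subshell makes the incoming electron feel strong e⁻–e⁻ repulsion, so Cl actually releases more energy on gaining an electron.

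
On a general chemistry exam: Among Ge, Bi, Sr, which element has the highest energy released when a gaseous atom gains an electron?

Ge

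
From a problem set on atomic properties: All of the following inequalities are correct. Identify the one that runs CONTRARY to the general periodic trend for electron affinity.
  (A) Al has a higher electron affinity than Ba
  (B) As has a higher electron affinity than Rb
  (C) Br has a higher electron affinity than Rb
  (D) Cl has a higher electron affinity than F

The general trend: electron affinity increases across a period and decreases down a group.
(A) Al (period 3, group 13) vs Ba (period 6, group 2): the stated order agrees with the simple trend.
(B) As (period 4, group 15) vs Rb (period 5, group 1): the stated order agrees with the simple trend.
(C) Br (period 4, group 17) vs Rb (period 5, group 1): the stated order agrees with the simple trend.
(D) Cl (period 3, group 17) vs F (period 2, group 17): the stated order contradicts the simple trend.
The exception is (D): F's small 2p subshell makes the incoming electron feel strong e⁻–e⁻ repulsion, so Cl actually releases more energy on gaining an electron.

(D)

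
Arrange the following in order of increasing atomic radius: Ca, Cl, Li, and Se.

Atomic radius shrinks across a period as nuclear charge pulls the same shell inward, and grows down a group as new shells are added.
These span different periods and groups, so the two trends combine.
Se > Cl: relative to Cl, both the across-period and down-group shifts push Se's atomic radius up.
Li > Se: the two effects oppose for this pair; the across-period effect wins (133 vs 116 pm).
Ca > Li: period and group pull opposite ways; the down-group shift dominates (171 vs 133 pm).
Approximate values (pm): Li 133, Cl 99, Ca 171, Se 116.
So from smallest to largest: Cl < Se < Li < Ca.

Cl < Se < Li < Ca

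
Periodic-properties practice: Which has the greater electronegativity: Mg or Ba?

Atoms toward the upper right of the periodic table pull bonding electrons most strongly.
All are in group 2, so electronegativity increases up the group.
So Mg has the greater electronegativity (Mg > Ba).

Mg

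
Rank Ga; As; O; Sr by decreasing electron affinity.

O is in period 2, group 16; Ga is in period 4, group 13; As is in period 4, group 15; Sr is in period 5, group 2.
Adding an electron releases more energy for atoms nearer the top right (short of the noble gases).
Here both period and group differ, so the two effects have to be weighed against each other.
Ga > Sr: relative to Sr, both the across-period and down-group shifts push Ga's electron affinity up.
As > Ga: both are in period 4; the period trend gives As the larger value.
O > As: relative to As, both the across-period and down-group shifts push O's electron affinity up.
Approximate values (kJ/mol): O 141, Ga 29, As 78, Sr 5.
So from highest to lowest: O > As > Ga > Sr.

O > As > Ga > Sr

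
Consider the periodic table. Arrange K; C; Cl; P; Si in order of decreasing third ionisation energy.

C > K > Cl > Si > P

After 2 electrons have been removed, what remains? K²⁺ is already 1 electron into the core; C²⁺ still has 2 valence electrons; Cl²⁺ still has 5 valence electrons; P²⁺ still has 3 valence electrons; Si²⁺ still has 2 valence electrons.
Usually core removal costs more than valence removal, but here the competition is close: a tightly held n=2 valence electron can cost more to remove than an n=3 core electron, so the actual values have to decide it.
Valence configurations: C²⁺ [He]2s², Cl²⁺ [Ne]3s²3p³, P²⁺ [Ne]3s²3p¹, Si²⁺ [Ne]3s².
P²⁺ loses a lone 3p electron whereas Si²⁺ must break into a filled 3s² pair, so IE_3(Si) > IE_3(P) even though P has the higher nuclear charge.
Tabulated IE_3 (kJ/mol): K 4420, C 4620, Cl 3822, P 2914, Si 3232.
Putting it together, IE_3: P < Si < Cl < K < C.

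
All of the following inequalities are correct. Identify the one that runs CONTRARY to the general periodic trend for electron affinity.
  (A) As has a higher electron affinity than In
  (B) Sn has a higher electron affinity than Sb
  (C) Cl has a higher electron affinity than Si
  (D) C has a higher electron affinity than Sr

(B)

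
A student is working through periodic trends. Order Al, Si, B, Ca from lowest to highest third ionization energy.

Consider each +2 ion: Al²⁺ still has 1 valence electron; Si²⁺ still has 2 valence electrons; B²⁺ still has 1 valence electron; Ca²⁺ is the bare [Ar] core.
Pulling an electron out of a noble-gas core costs far more than removing a remaining valence electron, so Ca sits at the high end of IE_3.
Valence configurations: Al²⁺ [Ne]3s¹, Si²⁺ [Ne]3s², B²⁺ [He]2s¹.
Tabulated IE_3 (kJ/mol): Al 2745, Si 3232, B 3660, Ca 4912.
Overall IE_3 order: Al < Si < B < Ca.

Al < Si < B < Ca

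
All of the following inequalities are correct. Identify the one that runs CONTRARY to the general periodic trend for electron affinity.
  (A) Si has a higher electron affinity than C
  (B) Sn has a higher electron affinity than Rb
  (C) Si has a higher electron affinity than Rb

The general trend: electron affinity increases across a period and decreases down a group.
(A) Si (period 3, group 14) vs C (period 2, group 14): the stated order contradicts the simple trend.
(B) Sn (period 5, group 14) vs Rb (period 5, group 1): the stated order agrees with the simple trend.
(C) Si (period 3, group 14) vs Rb (period 5, group 1): the stated order agrees with the simple trend.
The exception is (A): Si's larger, more diffuse 3p orbitals accept an added electron slightly more readily than C's compact 2p.

(A)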